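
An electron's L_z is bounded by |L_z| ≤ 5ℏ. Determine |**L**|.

The maximum L_z equals lℏ, giving l = 5.
Then |L| = ℏ√(5·6) = √30 ℏ.

|L| = √30 ℏ ≈ 5.477ℏ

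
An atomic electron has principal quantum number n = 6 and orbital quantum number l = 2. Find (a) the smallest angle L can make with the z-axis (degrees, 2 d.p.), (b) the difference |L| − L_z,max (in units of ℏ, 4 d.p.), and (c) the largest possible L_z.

cos θ_min = 2/√6, so θ_min ≈ 35.26°.
|L| − L_z,max = (√6 − 2)ℏ ≈ 0.4495ℏ.
L_z,max = lℏ = 2ℏ.

θ_min ≈ 35.26°; |L|−L_z,max ≈ 0.4495ℏ; L_z,max = 2ℏ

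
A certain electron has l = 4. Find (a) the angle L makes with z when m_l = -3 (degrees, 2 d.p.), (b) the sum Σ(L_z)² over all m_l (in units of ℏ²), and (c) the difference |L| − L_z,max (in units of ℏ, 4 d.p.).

For m_l = -3: cos θ = -3/√20, θ ≈ 132.13°.
Σ m_l² = 60, so Σ(L_z)² = 60 ℏ².
|L| − L_z,max = (2√5 − 4)ℏ ≈ 0.4721ℏ.

θ(m_l=-3) ≈ 132.13°; Σ(L_z)² = 60 ℏ²; |L|−L_z,max ≈ 0.4721ℏ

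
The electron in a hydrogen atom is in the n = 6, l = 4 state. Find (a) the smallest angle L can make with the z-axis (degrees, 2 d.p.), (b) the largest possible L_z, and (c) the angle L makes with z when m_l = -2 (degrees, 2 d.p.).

cos θ_min = 4/√20, so θ_min ≈ 26.57°.
L_z,max = lℏ = 4ℏ.
For m_l = -2: cos θ = -2/√20, θ ≈ 116.57°.

θ_min ≈ 26.57°; L_z,max = 4ℏ; θ(m_l=-2) ≈ 116.57°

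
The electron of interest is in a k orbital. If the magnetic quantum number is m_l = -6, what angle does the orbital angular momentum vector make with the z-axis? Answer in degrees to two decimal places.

θ ≈ 143.30°

A k state has l = 7.
|L|² = l(l+1)ℏ² = 56ℏ², so |L| = 2√14 ℏ.
L_z = m_l ℏ = −6ℏ.
cos θ = L_z/|L| = -6/√56, so θ ≈ 143.30°.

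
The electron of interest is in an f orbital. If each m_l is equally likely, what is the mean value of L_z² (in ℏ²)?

The letter f corresponds to l = 3.
m_l runs from −3 to 3, i.e. {-3, -2, -1, 0, 1, 2, 3}.
⟨L_z²⟩ = ℏ²·(Σ m_l²)/(2l+1) = ℏ²·28/7 = 4ℏ².

⟨L_z²⟩ = 4 ℏ²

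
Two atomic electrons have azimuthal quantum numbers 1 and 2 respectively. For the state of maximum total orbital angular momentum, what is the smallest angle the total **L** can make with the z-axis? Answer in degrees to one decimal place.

Angular momentum addition gives L = |l₁ − l₂|, …, l₁ + l₂.
Allowed values: L = 1, 2, 3.
The maximum is L = 3, with |L_tot| = ℏ√(3·4) = 2√3 ℏ.
The minimum angle with z is arccos(3/√12) ≈ 30.0°.

θ_min ≈ 30.0°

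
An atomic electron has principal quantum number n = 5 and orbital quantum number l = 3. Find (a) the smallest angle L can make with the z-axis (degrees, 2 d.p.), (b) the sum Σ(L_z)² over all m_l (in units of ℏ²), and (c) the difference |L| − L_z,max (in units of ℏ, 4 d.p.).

θ_min ≈ 30.00°; Σ(L_z)² = 28 ℏ²; |L|−L_z,max ≈ 0.4641ℏ

cos θ_min = 3/√12, so θ_min ≈ 30.00°.
Σ m_l² = 28, so Σ(L_z)² = 28 ℏ².
|L| − L_z,max = (2√3 − 3)ℏ ≈ 0.4641ℏ.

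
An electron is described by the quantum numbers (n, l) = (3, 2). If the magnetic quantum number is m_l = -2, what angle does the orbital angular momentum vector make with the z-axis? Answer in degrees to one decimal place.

θ ≈ 144.7°

|L| = √(l(l+1)) ℏ = √6 ℏ.
L_z = m_l ℏ = −2ℏ.
cos θ = L_z/|L| = -2/√6, so θ ≈ 144.7°.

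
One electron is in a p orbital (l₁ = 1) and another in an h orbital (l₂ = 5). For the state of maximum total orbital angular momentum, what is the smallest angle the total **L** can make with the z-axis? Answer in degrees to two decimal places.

θ_min ≈ 22.21°

Angular momentum addition gives L = |l₁ − l₂|, …, l₁ + l₂.
Allowed values: L = 4, 5, 6.
The maximum is L = 6, with |L_tot| = ℏ√(6·7) = √42 ℏ.
The minimum angle with z is arccos(6/√42) ≈ 22.21°.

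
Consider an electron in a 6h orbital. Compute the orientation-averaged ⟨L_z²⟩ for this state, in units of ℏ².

6h means n = 6, l = 5.
m_l runs from −5 to 5, i.e. {-5, -4, -3, -2, -1, 0, 1, 2, 3, 4, 5}.
Average of L_z² over 11 states: 110/11 ℏ² = 10 ℏ².

⟨L_z²⟩ = 10 ℏ²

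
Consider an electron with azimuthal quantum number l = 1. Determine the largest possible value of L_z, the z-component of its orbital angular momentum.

L_z,max = 1ℏ

L_z = m_l ℏ with m_l ∈ {−1, …, 1}; the maximum is m_l = 1.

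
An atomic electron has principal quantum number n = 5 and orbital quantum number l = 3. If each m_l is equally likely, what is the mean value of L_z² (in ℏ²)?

⟨L_z²⟩ = 4 ℏ²

The allowed m_l values are -3, -2, -1, 0, 1, 2, 3.
⟨L_z²⟩ = ℏ²·l(l+1)/3 = 4ℏ².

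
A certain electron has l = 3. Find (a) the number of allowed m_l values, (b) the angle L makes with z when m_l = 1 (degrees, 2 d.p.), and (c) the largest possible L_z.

There are 2l+1 = 7 values of m_l.
For m_l = 1: cos θ = 1/√12, θ ≈ 73.22°.
L_z,max = lℏ = 3ℏ.

7 values; θ(m_l=1) ≈ 73.22°; L_z,max = 3ℏ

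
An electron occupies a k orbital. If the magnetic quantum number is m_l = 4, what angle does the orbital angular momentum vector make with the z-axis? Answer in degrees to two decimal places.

θ ≈ 57.69°

For a k orbital, l = 7.
|L| = ℏ√(l(l+1)) = 2√14 ℏ.
L_z = m_l ℏ = 4ℏ.
cos θ = L_z/|L| = 4/√56, so θ ≈ 57.69°.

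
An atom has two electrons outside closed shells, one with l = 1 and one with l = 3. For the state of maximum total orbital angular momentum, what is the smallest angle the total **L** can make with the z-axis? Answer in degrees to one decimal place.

The total orbital quantum number L ranges from |l₁ − l₂| to l₁ + l₂ in integer steps.
Allowed values: L = 2, 3, 4.
The maximum is L = 4, with |L_tot| = ℏ√(4·5) = 2√5 ℏ.
The minimum angle with z is arccos(4/√20) ≈ 26.6°.

θ_min ≈ 26.6°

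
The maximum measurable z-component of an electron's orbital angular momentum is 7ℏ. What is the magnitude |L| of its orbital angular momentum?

|L| = 2√14 ℏ ≈ 7.483ℏ

The maximum L_z equals lℏ, giving l = 7.
|L| = √(l(l+1)) ℏ = 2√14 ℏ.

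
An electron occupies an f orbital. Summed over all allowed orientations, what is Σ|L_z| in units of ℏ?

F corresponds to l = 3.
The allowed m_l values are -3, -2, -1, 0, 1, 2, 3.
Σ|m_l| = l(l+1) = 12.

Σ|L_z| = 12 ℏ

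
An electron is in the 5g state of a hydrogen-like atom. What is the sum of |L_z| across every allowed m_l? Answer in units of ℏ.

The 5g subshell has l = 4.
m_l ∈ {-4, -3, -2, -1, 0, 1, 2, 3, 4}.
Σ|m_l| = 2(1+2+…+4) = 20.

Σ|L_z| = 20 ℏ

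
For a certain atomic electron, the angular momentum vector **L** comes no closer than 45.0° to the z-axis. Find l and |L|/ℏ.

l = 1, |L| = √2 ℏ ≈ 1.414ℏ

cos²θ_min = l/(l+1) = 0.5000.
l = cos²θ/sin²θ ≈ 1.
Then |L| = ℏ√(1·2) = √2 ℏ.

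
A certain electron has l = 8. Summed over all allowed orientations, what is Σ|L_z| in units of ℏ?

m_l ∈ {-8, -7, -6, -5, -4, -3, -2, -1, 0, 1, 2, 3, 4, 5, 6, 7, 8}.
Σ|m_l| = l(l+1) = 72.

Σ|L_z| = 72 ℏ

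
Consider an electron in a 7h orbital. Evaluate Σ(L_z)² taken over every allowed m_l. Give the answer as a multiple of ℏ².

The 7h subshell has l = 5.
m_l runs from −5 to 5, i.e. {-5, -4, -3, -2, -1, 0, 1, 2, 3, 4, 5}.
Σ m_l² = 2·(1 + 4 + 9 + 16 + 25) = 110.

Σ(L_z)² = 110 ℏ²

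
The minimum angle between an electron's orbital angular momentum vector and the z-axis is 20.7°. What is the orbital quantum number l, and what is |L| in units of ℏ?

l = 7, |L| = 2√14 ℏ ≈ 7.483ℏ

cos θ_min = l/√(l(l+1)) = √(l/(l+1)), so l/(l+1) = cos²(20.7°) = 0.8751.
l = cos²θ/sin²θ ≈ 7.
Then |L| = ℏ√(7·8) = 2√14 ℏ.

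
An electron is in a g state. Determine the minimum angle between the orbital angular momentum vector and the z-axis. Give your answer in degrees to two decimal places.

A g state has l = 4.
|L| = √(l(l+1)) ℏ = 2√5 ℏ.
The smallest angle corresponds to the largest L_z, i.e. m_l = l = 4, giving L_z = 4ℏ.
cos θ_min = 4/√20, so θ_min ≈ 26.57°.

θ_min ≈ 26.57°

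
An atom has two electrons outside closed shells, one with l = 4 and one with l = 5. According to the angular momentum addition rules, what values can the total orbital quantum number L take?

L = 1, 2, 3, 4, 5, 6, 7, 8, 9

By the triangle rule, |l₁ − l₂| ≤ L ≤ l₁ + l₂.
L ∈ {1, 2, 3, 4, 5, 6, 7, 8, 9}.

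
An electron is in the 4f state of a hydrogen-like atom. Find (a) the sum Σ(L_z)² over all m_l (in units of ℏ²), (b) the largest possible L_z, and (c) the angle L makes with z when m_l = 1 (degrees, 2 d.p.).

Σ(L_z)² = 28 ℏ²; L_z,max = 3ℏ; θ(m_l=1) ≈ 73.22°

The 4f subshell has l = 3.
Σ m_l² = 28, so Σ(L_z)² = 28 ℏ².
L_z,max = lℏ = 3ℏ.
For m_l = 1: cos θ = 1/√12, θ ≈ 73.22°.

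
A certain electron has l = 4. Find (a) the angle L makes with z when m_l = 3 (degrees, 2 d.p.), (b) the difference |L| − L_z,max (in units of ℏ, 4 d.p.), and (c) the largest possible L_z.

For m_l = 3: cos θ = 3/√20, θ ≈ 47.87°.
|L| − L_z,max = (2√5 − 4)ℏ ≈ 0.4721ℏ.
L_z,max = lℏ = 4ℏ.

θ(m_l=3) ≈ 47.87°; |L|−L_z,max ≈ 0.4721ℏ; L_z,max = 4ℏ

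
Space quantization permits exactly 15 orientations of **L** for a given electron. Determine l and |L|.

l = 7, |L| = 2√14 ℏ ≈ 7.483ℏ

2l + 1 = 15 ⇒ l = 7.
|L| = ℏ√(l(l+1)) = ℏ√(7·8) = 2√14 ℏ.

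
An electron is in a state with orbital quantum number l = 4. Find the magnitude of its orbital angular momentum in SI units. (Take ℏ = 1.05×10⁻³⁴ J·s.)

|L| = 4.70×10⁻³⁴ J·s

|L| = ℏ√(l(l+1)) = ℏ√(4·5) = 2√5 ℏ
Numerically, |L| = 4.472 × (1.05×10⁻³⁴ J·s) = 4.70×10⁻³⁴ J·s.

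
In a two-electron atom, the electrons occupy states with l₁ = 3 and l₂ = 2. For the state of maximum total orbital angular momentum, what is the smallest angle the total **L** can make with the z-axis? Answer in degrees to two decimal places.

The total orbital quantum number L ranges from |l₁ − l₂| to l₁ + l₂ in integer steps.
So L can be 1, 2, 3, 4, 5.
The maximum is L = 5, with |L_tot| = ℏ√(5·6) = √30 ℏ.
The minimum angle with z is arccos(5/√30) ≈ 24.09°.

θ_min ≈ 24.09°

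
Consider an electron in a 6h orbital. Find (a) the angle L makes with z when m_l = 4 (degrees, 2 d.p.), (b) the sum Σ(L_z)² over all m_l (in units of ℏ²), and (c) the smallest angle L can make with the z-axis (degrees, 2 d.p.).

For 6h, l = 5.
For m_l = 4: cos θ = 4/√30, θ ≈ 43.09°.
Σ m_l² = 110, so Σ(L_z)² = 110 ℏ².
cos θ_min = 5/√30, so θ_min ≈ 24.09°.

θ(m_l=4) ≈ 43.09°; Σ(L_z)² = 110 ℏ²; θ_min ≈ 24.09°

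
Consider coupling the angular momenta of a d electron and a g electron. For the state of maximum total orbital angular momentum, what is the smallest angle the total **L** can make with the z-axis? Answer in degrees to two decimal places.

By the triangle rule, |l₁ − l₂| ≤ L ≤ l₁ + l₂.
L ∈ {2, 3, 4, 5, 6}.
The maximum is L = 6, with |L_tot| = ℏ√(6·7) = √42 ℏ.
The minimum angle with z is arccos(6/√42) ≈ 22.21°.

θ_min ≈ 22.21°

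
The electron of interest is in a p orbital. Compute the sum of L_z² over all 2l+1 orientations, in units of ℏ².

A p state has l = 1.
m_l ∈ {-1, 0, 1}.
Summing m² from −1 to 1: Σ m_l² = 2.

Σ(L_z)² = 2 ℏ²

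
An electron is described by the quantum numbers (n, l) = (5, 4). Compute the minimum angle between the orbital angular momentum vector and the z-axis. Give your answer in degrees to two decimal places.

|L| = √(l(l+1)) ℏ = 2√5 ℏ.
The smallest angle corresponds to the largest L_z, i.e. m_l = l = 4, giving L_z = 4ℏ.
cos θ_min = 4/√20, so θ_min ≈ 26.57°.

θ_min ≈ 26.57°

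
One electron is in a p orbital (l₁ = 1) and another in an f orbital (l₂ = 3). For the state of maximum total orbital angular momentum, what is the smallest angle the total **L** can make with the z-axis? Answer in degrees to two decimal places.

θ_min ≈ 26.57°

L runs from |1 − 3| = 2 to 1 + 3 = 4.
L ∈ {2, 3, 4}.
The maximum is L = 4, with |L_tot| = ℏ√(4·5) = 2√5 ℏ.
The minimum angle with z is arccos(4/√20) ≈ 26.57°.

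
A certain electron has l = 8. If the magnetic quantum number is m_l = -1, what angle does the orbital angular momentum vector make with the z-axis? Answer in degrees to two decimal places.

|L| = √(l(l+1)) ℏ = 6√2 ℏ.
L_z = m_l ℏ = −1ℏ.
cos θ = L_z/|L| = -1/√72, so θ ≈ 96.77°.

θ ≈ 96.77°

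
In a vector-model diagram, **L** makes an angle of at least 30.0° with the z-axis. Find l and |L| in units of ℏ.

l = 3, |L| = 2√3 ℏ ≈ 3.464ℏ

cos θ_min = l/√(l(l+1)) = √(l/(l+1)), so l/(l+1) = cos²(30.0°) = 0.7500.
Thus l = 0.7500/(1 − 0.7500) ≈ 3.
Then |L| = ℏ√(3·4) = 2√3 ℏ.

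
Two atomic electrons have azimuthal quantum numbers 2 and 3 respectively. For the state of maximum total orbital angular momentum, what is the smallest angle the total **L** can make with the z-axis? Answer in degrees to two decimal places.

The total orbital quantum number L ranges from |l₁ − l₂| to l₁ + l₂ in integer steps.
So L can be 1, 2, 3, 4, 5.
The maximum is L = 5, with |L_tot| = ℏ√(5·6) = √30 ℏ.
The minimum angle with z is arccos(5/√30) ≈ 24.09°.

θ_min ≈ 24.09°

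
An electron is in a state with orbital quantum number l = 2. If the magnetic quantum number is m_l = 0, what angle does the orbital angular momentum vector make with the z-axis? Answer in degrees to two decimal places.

θ ≈ 90.00°

|L| = ℏ√(l(l+1)) = √6 ℏ.
L_z = m_l ℏ = 0ℏ.
cos θ = L_z/|L| = 0/√6, so θ ≈ 90.00°.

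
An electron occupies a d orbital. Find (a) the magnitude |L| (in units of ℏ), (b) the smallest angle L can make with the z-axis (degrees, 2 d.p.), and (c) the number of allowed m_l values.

|L| = √6 ℏ ≈ 2.449ℏ; θ_min ≈ 35.26°; 5 values

For a d orbital, l = 2.
|L| = ℏ√(2·3) = √6 ℏ ≈ 2.449ℏ.
cos θ_min = 2/√6, so θ_min ≈ 35.26°.
There are 2l+1 = 5 values of m_l.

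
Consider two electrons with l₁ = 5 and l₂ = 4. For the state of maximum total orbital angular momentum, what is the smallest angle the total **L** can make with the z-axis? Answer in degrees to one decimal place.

θ_min ≈ 18.4°

L runs from |5 − 4| = 1 to 5 + 4 = 9.
Allowed values: L = 1, 2, 3, 4, 5, 6, 7, 8, 9.
The maximum is L = 9, with |L_tot| = ℏ√(9·10) = 3√10 ℏ.
The minimum angle with z is arccos(9/√90) ≈ 18.4°.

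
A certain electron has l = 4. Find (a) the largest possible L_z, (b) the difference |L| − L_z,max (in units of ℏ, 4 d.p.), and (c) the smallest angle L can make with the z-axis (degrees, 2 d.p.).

L_z,max = lℏ = 4ℏ.
|L| − L_z,max = (2√5 − 4)ℏ ≈ 0.4721ℏ.
cos θ_min = 4/√20, so θ_min ≈ 26.57°.

L_z,max = 4ℏ; |L|−L_z,max ≈ 0.4721ℏ; θ_min ≈ 26.57°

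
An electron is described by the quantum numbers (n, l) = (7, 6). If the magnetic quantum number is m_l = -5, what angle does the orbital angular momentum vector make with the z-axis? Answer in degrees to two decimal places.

|L| = √(l(l+1)) ℏ = √42 ℏ.
L_z = m_l ℏ = −5ℏ.
cos θ = L_z/|L| = -5/√42, so θ ≈ 140.49°.

θ ≈ 140.49°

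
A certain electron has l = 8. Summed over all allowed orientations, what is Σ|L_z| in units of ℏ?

Σ|L_z| = 72 ℏ

The allowed m_l values are -8, -7, -6, -5, -4, -3, -2, -1, 0, 1, 2, 3, 4, 5, 6, 7, 8.
Σ|m_l| = l(l+1) = 72.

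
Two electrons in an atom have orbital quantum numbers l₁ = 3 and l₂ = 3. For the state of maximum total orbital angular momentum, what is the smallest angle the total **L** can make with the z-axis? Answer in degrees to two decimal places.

θ_min ≈ 22.21°

L runs from |3 − 3| = 0 to 3 + 3 = 6.
Allowed values: L = 0, 1, 2, 3, 4, 5, 6.
The maximum is L = 6, with |L_tot| = ℏ√(6·7) = √42 ℏ.
The minimum angle with z is arccos(6/√42) ≈ 22.21°.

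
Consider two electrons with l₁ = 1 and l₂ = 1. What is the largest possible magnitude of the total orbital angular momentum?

L runs from |1 − 1| = 0 to 1 + 1 = 2.
So L can be 0, 1, 2.
The largest magnitude corresponds to L = 2: |L_tot| = ℏ√(2·3) = √6 ℏ.

|L_tot|_max = √6 ℏ ≈ 2.449ℏ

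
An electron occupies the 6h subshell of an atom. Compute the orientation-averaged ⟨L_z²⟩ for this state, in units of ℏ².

The 6h subshell has l = 5.
m_l ∈ {-5, -4, -3, -2, -1, 0, 1, 2, 3, 4, 5}.
Average of L_z² over 11 states: 110/11 ℏ² = 10 ℏ².

⟨L_z²⟩ = 10 ℏ²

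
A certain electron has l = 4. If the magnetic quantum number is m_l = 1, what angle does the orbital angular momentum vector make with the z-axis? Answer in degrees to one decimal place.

θ ≈ 77.1°

|L| = ℏ√(l(l+1)) = 2√5 ℏ.
L_z = m_l ℏ = 1ℏ.
cos θ = L_z/|L| = 1/√20, so θ ≈ 77.1°.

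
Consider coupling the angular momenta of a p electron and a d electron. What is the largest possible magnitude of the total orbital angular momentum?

|L_tot|_max = 2√3 ℏ ≈ 3.464ℏ

L runs from |1 − 2| = 1 to 1 + 2 = 3.
L ∈ {1, 2, 3}.
The largest magnitude corresponds to L = 3: |L_tot| = ℏ√(3·4) = 2√3 ℏ.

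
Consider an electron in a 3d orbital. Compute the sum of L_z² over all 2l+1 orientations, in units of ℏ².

Σ(L_z)² = 10 ℏ²

The 3d subshell has l = 2.
m_l runs from −2 to 2, i.e. {-2, -1, 0, 1, 2}.
Σ m_l² = 2·(1 + 4) = 10.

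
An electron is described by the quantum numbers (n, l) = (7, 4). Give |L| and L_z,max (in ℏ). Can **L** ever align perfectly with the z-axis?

No: L_z,max = 4ℏ < |L| = 2√5 ℏ ≈ 4.472ℏ

|L| = 2√5 ℏ ≈ 4.4721ℏ, while L_z,max = lℏ = 4ℏ.
Since |L| > L_z,max, the vector can never point exactly along z; the closest it comes is θ_min = arccos(4/√20) ≈ 26.6°.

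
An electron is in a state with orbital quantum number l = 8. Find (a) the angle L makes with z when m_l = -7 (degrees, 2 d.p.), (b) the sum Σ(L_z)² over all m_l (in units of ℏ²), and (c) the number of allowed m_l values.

For m_l = -7: cos θ = -7/√72, θ ≈ 145.58°.
Σ m_l² = 408, so Σ(L_z)² = 408 ℏ².
There are 2l+1 = 17 values of m_l.

θ(m_l=-7) ≈ 145.58°; Σ(L_z)² = 408 ℏ²; 17 values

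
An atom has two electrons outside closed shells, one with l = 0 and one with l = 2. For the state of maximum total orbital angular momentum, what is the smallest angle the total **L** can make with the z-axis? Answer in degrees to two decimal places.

L runs from |0 − 2| = 2 to 0 + 2 = 2.
L ∈ {2}.
The maximum is L = 2, with |L_tot| = ℏ√(2·3) = √6 ℏ.
The minimum angle with z is arccos(2/√6) ≈ 35.26°.

θ_min ≈ 35.26°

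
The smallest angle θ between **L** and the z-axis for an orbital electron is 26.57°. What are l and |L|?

l = 4, |L| = 2√5 ℏ ≈ 4.472ℏ

cos θ_min = l/√(l(l+1)) = √(l/(l+1)), so l/(l+1) = cos²(26.57°) = 0.7999.
Thus l = 0.7999/(1 − 0.7999) ≈ 4.
Then |L| = ℏ√(4·5) = 2√5 ℏ.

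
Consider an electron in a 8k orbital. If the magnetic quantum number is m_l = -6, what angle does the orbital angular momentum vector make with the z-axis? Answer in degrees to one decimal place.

The 8k subshell has l = 7.
|L|² = l(l+1)ℏ² = 56ℏ², so |L| = 2√14 ℏ.
L_z = m_l ℏ = −6ℏ.
cos θ = L_z/|L| = -6/√56, so θ ≈ 143.3°.

θ ≈ 143.3°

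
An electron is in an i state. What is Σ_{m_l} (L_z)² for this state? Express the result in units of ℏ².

An i state has l = 6.
m_l ∈ {-6, -5, -4, -3, -2, -1, 0, 1, 2, 3, 4, 5, 6}.
Σ m_l² = l(l+1)(2l+1)/3 = 6·7·13/3 = 182.

Σ(L_z)² = 182 ℏ²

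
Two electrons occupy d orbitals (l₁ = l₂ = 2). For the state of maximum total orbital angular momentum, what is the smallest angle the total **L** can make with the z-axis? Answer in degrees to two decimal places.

θ_min ≈ 26.57°

By the triangle rule, |l₁ − l₂| ≤ L ≤ l₁ + l₂.
Allowed values: L = 0, 1, 2, 3, 4.
The maximum is L = 4, with |L_tot| = ℏ√(4·5) = 2√5 ℏ.
The minimum angle with z is arccos(4/√20) ≈ 26.57°.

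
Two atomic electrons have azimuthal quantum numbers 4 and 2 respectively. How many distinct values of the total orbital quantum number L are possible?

5

The total orbital quantum number L ranges from |l₁ − l₂| to l₁ + l₂ in integer steps.
So L can be 2, 3, 4, 5, 6.
That is 5 values.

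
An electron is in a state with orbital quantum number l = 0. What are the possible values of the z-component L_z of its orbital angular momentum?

L_z ∈ {0}

L_z = m_l ℏ with m_l ranging from −l to +l in integer steps.
For l = 0: m_l ∈ {0}.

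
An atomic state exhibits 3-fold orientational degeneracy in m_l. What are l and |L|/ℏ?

Since there are 2l+1 = 3 values of m_l, l = 1.
|L| = ℏ√(l(l+1)) = ℏ√(1·2) = √2 ℏ.

l = 1, |L| = √2 ℏ ≈ 1.414ℏ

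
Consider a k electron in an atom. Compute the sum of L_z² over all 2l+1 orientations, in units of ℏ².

The letter k corresponds to l = 7.
m_l runs from −7 to 7, i.e. {-7, -6, -5, -4, -3, -2, -1, 0, 1, 2, 3, 4, 5, 6, 7}.
Σ m_l² = l(l+1)(2l+1)/3 = 7·8·15/3 = 280.

Σ(L_z)² = 280 ℏ²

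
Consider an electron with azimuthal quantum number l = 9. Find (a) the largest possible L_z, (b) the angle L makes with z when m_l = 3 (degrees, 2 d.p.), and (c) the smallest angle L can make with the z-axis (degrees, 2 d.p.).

L_z,max = 9ℏ; θ(m_l=3) ≈ 71.57°; θ_min ≈ 18.43°

L_z,max = lℏ = 9ℏ.
For m_l = 3: cos θ = 3/√90, θ ≈ 71.57°.
cos θ_min = 9/√90, so θ_min ≈ 18.43°.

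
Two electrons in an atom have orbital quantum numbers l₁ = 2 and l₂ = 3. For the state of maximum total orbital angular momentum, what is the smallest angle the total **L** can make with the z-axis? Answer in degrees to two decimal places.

θ_min ≈ 24.09°

By the triangle rule, |l₁ − l₂| ≤ L ≤ l₁ + l₂.
L ∈ {1, 2, 3, 4, 5}.
The maximum is L = 5, with |L_tot| = ℏ√(5·6) = √30 ℏ.
The minimum angle with z is arccos(5/√30) ≈ 24.09°.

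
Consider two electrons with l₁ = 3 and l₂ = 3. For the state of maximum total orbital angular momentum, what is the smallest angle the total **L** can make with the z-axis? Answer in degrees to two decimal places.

The total orbital quantum number L ranges from |l₁ − l₂| to l₁ + l₂ in integer steps.
So L can be 0, 1, 2, 3, 4, 5, 6.
The maximum is L = 6, with |L_tot| = ℏ√(6·7) = √42 ℏ.
The minimum angle with z is arccos(6/√42) ≈ 22.21°.

θ_min ≈ 22.21°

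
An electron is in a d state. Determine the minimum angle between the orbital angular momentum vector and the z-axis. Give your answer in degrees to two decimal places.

The letter d corresponds to l = 2.
|L|² = l(l+1)ℏ² = 6ℏ², so |L| = √6 ℏ.
The smallest angle corresponds to the largest L_z, i.e. m_l = l = 2, giving L_z = 2ℏ.
cos θ_min = 2/√6, so θ_min ≈ 35.26°.

θ_min ≈ 35.26°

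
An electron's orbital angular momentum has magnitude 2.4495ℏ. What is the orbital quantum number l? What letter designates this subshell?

l = 2 (d orbital)

Since |L|² = l(l+1)ℏ², l(l+1) = 6.
Solving: l = 2.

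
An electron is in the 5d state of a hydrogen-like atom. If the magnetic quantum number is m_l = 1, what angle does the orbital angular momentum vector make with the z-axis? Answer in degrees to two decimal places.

5d means n = 5, l = 2.
|L| = ℏ√(l(l+1)) = √6 ℏ.
L_z = m_l ℏ = 1ℏ.
cos θ = L_z/|L| = 1/√6, so θ ≈ 65.91°.

θ ≈ 65.91°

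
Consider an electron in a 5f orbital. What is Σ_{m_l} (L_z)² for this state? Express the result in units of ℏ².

Σ(L_z)² = 28 ℏ²

The 5f subshell has l = 3.
m_l runs from −3 to 3, i.e. {-3, -2, -1, 0, 1, 2, 3}.
Σ m_l² = 2·(1 + 4 + 9) = 28.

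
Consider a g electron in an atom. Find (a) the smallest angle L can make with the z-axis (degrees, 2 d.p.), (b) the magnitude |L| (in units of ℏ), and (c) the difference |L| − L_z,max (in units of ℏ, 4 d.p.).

The letter g corresponds to l = 4.
cos θ_min = 4/√20, so θ_min ≈ 26.57°.
|L| = ℏ√(4·5) = 2√5 ℏ ≈ 4.472ℏ.
|L| − L_z,max = (2√5 − 4)ℏ ≈ 0.4721ℏ.

θ_min ≈ 26.57°; |L| = 2√5 ℏ ≈ 4.472ℏ; |L|−L_z,max ≈ 0.4721ℏ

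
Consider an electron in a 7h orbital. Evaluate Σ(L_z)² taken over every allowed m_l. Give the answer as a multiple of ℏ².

7h means n = 7, l = 5.
The allowed m_l values are -5, -4, -3, -2, -1, 0, 1, 2, 3, 4, 5.
Σ m_l² = 2·(1 + 4 + 9 + 16 + 25) = 110.

Σ(L_z)² = 110 ℏ²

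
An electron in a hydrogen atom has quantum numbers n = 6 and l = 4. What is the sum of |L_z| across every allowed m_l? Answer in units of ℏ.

The allowed m_l values are -4, -3, -2, -1, 0, 1, 2, 3, 4.
Σ|m_l| = 2(1+2+…+4) = 20.

Σ|L_z| = 20 ℏ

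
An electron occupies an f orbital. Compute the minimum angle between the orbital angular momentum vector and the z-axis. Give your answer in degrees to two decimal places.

For an f orbital, l = 3.
|L| = √(l(l+1)) ℏ = 2√3 ℏ.
The smallest angle corresponds to the largest L_z, i.e. m_l = l = 3, giving L_z = 3ℏ.
cos θ_min = 3/√12, so θ_min ≈ 30.00°.

θ_min ≈ 30.00°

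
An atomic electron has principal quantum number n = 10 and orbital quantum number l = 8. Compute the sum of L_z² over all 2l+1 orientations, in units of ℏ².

Σ(L_z)² = 408 ℏ²

The allowed m_l values are -8, -7, -6, -5, -4, -3, -2, -1, 0, 1, 2, 3, 4, 5, 6, 7, 8.
Summing m² from −8 to 8: Σ m_l² = 408.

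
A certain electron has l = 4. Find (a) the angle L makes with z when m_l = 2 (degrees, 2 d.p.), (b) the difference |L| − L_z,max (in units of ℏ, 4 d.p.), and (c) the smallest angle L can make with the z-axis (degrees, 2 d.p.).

For m_l = 2: cos θ = 2/√20, θ ≈ 63.43°.
|L| − L_z,max = (2√5 − 4)ℏ ≈ 0.4721ℏ.
cos θ_min = 4/√20, so θ_min ≈ 26.57°.

θ(m_l=2) ≈ 63.43°; |L|−L_z,max ≈ 0.4721ℏ; θ_min ≈ 26.57°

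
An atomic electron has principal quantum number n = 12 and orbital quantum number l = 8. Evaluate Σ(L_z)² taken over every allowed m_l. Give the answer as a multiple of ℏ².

The allowed m_l values are -8, -7, -6, -5, -4, -3, -2, -1, 0, 1, 2, 3, 4, 5, 6, 7, 8.
Σ m_l² = 2·(1 + 4 + 9 + 16 + 25 + 36 + 49 + 64) = 408.

Σ(L_z)² = 408 ℏ²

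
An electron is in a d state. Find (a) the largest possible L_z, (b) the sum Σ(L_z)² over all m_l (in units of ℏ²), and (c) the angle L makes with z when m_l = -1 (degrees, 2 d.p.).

A d state has l = 2.
L_z,max = lℏ = 2ℏ.
Σ m_l² = 10, so Σ(L_z)² = 10 ℏ².
For m_l = -1: cos θ = -1/√6, θ ≈ 114.09°.

L_z,max = 2ℏ; Σ(L_z)² = 10 ℏ²; θ(m_l=-1) ≈ 114.09°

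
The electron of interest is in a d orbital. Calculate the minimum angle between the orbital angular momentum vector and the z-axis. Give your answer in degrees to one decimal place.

For a d orbital, l = 2.
|L|² = l(l+1)ℏ² = 6ℏ², so |L| = √6 ℏ.
The smallest angle corresponds to the largest L_z, i.e. m_l = l = 2, giving L_z = 2ℏ.
cos θ_min = 2/√6, so θ_min ≈ 35.3°.

θ_min ≈ 35.3°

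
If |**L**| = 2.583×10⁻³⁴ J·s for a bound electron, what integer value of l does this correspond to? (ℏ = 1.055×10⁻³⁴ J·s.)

Dividing by ℏ: |L|/ℏ ≈ 2.448.
l(l+1) ≈ 2.448² ≈ 5.99, so l = 2.

l = 2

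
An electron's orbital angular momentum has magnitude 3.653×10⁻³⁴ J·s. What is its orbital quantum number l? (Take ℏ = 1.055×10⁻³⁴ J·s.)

Dividing by ℏ: |L|/ℏ ≈ 3.463.
Set l(l+1) = 11.99; the integer solution is l = 3.

l = 3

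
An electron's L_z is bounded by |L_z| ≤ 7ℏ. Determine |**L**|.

The maximum L_z equals lℏ, giving l = 7.
Then |L| = ℏ√(7·8) = 2√14 ℏ.

|L| = 2√14 ℏ ≈ 7.483ℏ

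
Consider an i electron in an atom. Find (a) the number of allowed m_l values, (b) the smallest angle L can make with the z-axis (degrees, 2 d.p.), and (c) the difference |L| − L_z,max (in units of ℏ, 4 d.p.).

13 values; θ_min ≈ 22.21°; |L|−L_z,max ≈ 0.4807ℏ

I corresponds to l = 6.
There are 2l+1 = 13 values of m_l.
cos θ_min = 6/√42, so θ_min ≈ 22.21°.
|L| − L_z,max = (√42 − 6)ℏ ≈ 0.4807ℏ.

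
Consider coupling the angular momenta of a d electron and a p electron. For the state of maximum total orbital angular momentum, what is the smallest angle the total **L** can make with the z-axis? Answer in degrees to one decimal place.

θ_min ≈ 30.0°

L runs from |2 − 1| = 1 to 2 + 1 = 3.
L ∈ {1, 2, 3}.
The maximum is L = 3, with |L_tot| = ℏ√(3·4) = 2√3 ℏ.
The minimum angle with z is arccos(3/√12) ≈ 30.0°.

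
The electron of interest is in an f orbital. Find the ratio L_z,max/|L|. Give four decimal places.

For an f orbital, l = 3.
|L| = 2√3 ℏ ≈ 3.4641ℏ, while L_z,max = lℏ = 3ℏ.
L_z,max/|L| = 3/√12 = 0.8660.

L_z,max/|L| = 0.8660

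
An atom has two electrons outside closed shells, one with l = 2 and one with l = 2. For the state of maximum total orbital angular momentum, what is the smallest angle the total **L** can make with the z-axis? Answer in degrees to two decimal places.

θ_min ≈ 26.57°

By the triangle rule, |l₁ − l₂| ≤ L ≤ l₁ + l₂.
So L can be 0, 1, 2, 3, 4.
The maximum is L = 4, with |L_tot| = ℏ√(4·5) = 2√5 ℏ.
The minimum angle with z is arccos(4/√20) ≈ 26.57°.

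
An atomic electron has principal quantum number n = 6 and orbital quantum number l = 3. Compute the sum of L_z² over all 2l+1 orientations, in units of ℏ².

m_l runs from −3 to 3, i.e. {-3, -2, -1, 0, 1, 2, 3}.
Σ m_l² = 2·(1 + 4 + 9) = 28.

Σ(L_z)² = 28 ℏ²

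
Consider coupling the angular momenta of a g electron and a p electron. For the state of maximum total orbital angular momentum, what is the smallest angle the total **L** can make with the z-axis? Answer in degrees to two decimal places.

θ_min ≈ 24.09°

L runs from |4 − 1| = 3 to 4 + 1 = 5.
Allowed values: L = 3, 4, 5.
The maximum is L = 5, with |L_tot| = ℏ√(5·6) = √30 ℏ.
The minimum angle with z is arccos(5/√30) ≈ 24.09°.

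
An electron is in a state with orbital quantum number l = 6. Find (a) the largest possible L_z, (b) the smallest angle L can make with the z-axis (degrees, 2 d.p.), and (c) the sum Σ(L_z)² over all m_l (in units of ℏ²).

L_z,max = 6ℏ; θ_min ≈ 22.21°; Σ(L_z)² = 182 ℏ²

L_z,max = lℏ = 6ℏ.
cos θ_min = 6/√42, so θ_min ≈ 22.21°.
Σ m_l² = 182, so Σ(L_z)² = 182 ℏ².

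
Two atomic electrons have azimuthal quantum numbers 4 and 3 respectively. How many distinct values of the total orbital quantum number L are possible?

7

The total orbital quantum number L ranges from |l₁ − l₂| to l₁ + l₂ in integer steps.
Allowed values: L = 1, 2, 3, 4, 5, 6, 7.
That is 7 values.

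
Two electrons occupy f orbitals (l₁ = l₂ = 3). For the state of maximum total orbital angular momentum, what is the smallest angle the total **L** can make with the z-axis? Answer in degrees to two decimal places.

θ_min ≈ 22.21°

Angular momentum addition gives L = |l₁ − l₂|, …, l₁ + l₂.
L ∈ {0, 1, 2, 3, 4, 5, 6}.
The maximum is L = 6, with |L_tot| = ℏ√(6·7) = √42 ℏ.
The minimum angle with z is arccos(6/√42) ≈ 22.21°.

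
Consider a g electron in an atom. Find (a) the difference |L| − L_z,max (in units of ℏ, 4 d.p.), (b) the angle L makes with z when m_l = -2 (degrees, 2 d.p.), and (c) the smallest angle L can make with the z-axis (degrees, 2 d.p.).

For a g orbital, l = 4.
|L| − L_z,max = (2√5 − 4)ℏ ≈ 0.4721ℏ.
For m_l = -2: cos θ = -2/√20, θ ≈ 116.57°.
cos θ_min = 4/√20, so θ_min ≈ 26.57°.

|L|−L_z,max ≈ 0.4721ℏ; θ(m_l=-2) ≈ 116.57°; θ_min ≈ 26.57°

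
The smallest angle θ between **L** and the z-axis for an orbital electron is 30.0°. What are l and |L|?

l = 3, |L| = 2√3 ℏ ≈ 3.464ℏ

At minimum angle, m_l = l, so cos θ = l/√(l(l+1)); cos²θ = l/(l+1) = 0.7500.
Thus l = 0.7500/(1 − 0.7500) ≈ 3.
Then |L| = ℏ√(3·4) = 2√3 ℏ.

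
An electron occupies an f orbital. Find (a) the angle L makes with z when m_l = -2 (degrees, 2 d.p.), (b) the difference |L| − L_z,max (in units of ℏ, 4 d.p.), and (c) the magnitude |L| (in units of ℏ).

An f state has l = 3.
For m_l = -2: cos θ = -2/√12, θ ≈ 125.26°.
|L| − L_z,max = (2√3 − 3)ℏ ≈ 0.4641ℏ.
|L| = ℏ√(3·4) = 2√3 ℏ ≈ 3.464ℏ.

θ(m_l=-2) ≈ 125.26°; |L|−L_z,max ≈ 0.4641ℏ; |L| = 2√3 ℏ ≈ 3.464ℏ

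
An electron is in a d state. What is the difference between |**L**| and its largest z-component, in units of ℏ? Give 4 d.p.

|L| − L_z,max ≈ 0.4495ℏ

A d state has l = 2.
|L| = √6 ℏ ≈ 2.4495ℏ, while L_z,max = lℏ = 2ℏ.
The difference is (√6 − 2)ℏ ≈ 0.4495ℏ.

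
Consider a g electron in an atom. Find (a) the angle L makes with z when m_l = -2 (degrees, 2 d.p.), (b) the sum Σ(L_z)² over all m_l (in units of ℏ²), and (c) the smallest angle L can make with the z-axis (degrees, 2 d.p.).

θ(m_l=-2) ≈ 116.57°; Σ(L_z)² = 60 ℏ²; θ_min ≈ 26.57°

A g state has l = 4.
For m_l = -2: cos θ = -2/√20, θ ≈ 116.57°.
Σ m_l² = 60, so Σ(L_z)² = 60 ℏ².
cos θ_min = 4/√20, so θ_min ≈ 26.57°.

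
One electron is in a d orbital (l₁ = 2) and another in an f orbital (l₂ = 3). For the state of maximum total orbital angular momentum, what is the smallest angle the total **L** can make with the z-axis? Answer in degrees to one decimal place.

θ_min ≈ 24.1°

Angular momentum addition gives L = |l₁ − l₂|, …, l₁ + l₂.
So L can be 1, 2, 3, 4, 5.
The maximum is L = 5, with |L_tot| = ℏ√(5·6) = √30 ℏ.
The minimum angle with z is arccos(5/√30) ≈ 24.1°.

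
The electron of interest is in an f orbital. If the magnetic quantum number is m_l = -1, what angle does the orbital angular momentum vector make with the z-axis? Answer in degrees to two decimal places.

θ ≈ 106.78°

An f state has l = 3.
|L| = ℏ√(l(l+1)) = 2√3 ℏ.
L_z = m_l ℏ = −1ℏ.
cos θ = L_z/|L| = -1/√12, so θ ≈ 106.78°.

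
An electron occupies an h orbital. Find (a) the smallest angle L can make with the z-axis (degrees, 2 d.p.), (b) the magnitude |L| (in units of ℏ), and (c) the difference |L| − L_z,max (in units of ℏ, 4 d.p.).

θ_min ≈ 24.09°; |L| = √30 ℏ ≈ 5.477ℏ; |L|−L_z,max ≈ 0.4772ℏ

An h state has l = 5.
cos θ_min = 5/√30, so θ_min ≈ 24.09°.
|L| = ℏ√(5·6) = √30 ℏ ≈ 5.477ℏ.
|L| − L_z,max = (√30 − 5)ℏ ≈ 0.4772ℏ.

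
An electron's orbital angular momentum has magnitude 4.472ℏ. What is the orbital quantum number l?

l = 4

(|L|/ℏ)² = l(l+1) = 20.
Solving: l = 4.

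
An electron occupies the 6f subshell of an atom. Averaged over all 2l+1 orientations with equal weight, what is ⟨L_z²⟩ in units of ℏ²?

⟨L_z²⟩ = 4 ℏ²

6f means n = 6, l = 3.
The allowed m_l values are -3, -2, -1, 0, 1, 2, 3.
⟨L_z²⟩ = ℏ²·l(l+1)/3 = 4ℏ².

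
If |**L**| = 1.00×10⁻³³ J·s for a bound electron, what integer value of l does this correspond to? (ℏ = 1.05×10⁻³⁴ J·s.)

In units of ℏ, |L| ≈ 9.524.
(|L|/ℏ)² = l(l+1) ≈ 90.70 ⇒ l = 9.

l = 9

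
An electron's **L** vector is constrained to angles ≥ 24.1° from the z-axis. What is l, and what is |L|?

cos θ_min = l/√(l(l+1)) = √(l/(l+1)), so l/(l+1) = cos²(24.1°) = 0.8333.
l = cos²θ/sin²θ ≈ 5.
Then |L| = ℏ√(5·6) = √30 ℏ.

l = 5, |L| = √30 ℏ ≈ 5.477ℏ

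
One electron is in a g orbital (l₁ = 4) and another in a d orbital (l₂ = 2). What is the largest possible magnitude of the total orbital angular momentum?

|L_tot|_max = √42 ℏ ≈ 6.481ℏ

Angular momentum addition gives L = |l₁ − l₂|, …, l₁ + l₂.
So L can be 2, 3, 4, 5, 6.
The largest magnitude corresponds to L = 6: |L_tot| = ℏ√(6·7) = √42 ℏ.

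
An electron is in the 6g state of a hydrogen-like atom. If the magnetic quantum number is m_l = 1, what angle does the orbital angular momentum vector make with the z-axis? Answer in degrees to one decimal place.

θ ≈ 77.1°

6g means n = 6, l = 4.
|L| = √(l(l+1)) ℏ = 2√5 ℏ.
L_z = m_l ℏ = 1ℏ.
cos θ = L_z/|L| = 1/√20, so θ ≈ 77.1°.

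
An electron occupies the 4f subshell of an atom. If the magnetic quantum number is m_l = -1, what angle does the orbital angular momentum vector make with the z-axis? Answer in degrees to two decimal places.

θ ≈ 106.78°

4f means n = 4, l = 3.
|L|² = l(l+1)ℏ² = 12ℏ², so |L| = 2√3 ℏ.
L_z = m_l ℏ = −1ℏ.
cos θ = L_z/|L| = -1/√12, so θ ≈ 106.78°.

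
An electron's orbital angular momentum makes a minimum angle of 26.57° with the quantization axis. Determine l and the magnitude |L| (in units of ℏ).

l = 4, |L| = 2√5 ℏ ≈ 4.472ℏ

At minimum angle, m_l = l, so cos θ = l/√(l(l+1)); cos²θ = l/(l+1) = 0.7999.
Solving: l = 4.
Then |L| = ℏ√(4·5) = 2√5 ℏ.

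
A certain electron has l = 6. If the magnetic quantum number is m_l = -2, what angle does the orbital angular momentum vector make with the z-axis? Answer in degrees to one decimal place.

θ ≈ 108.0°

|L| = √(l(l+1)) ℏ = √42 ℏ.
L_z = m_l ℏ = −2ℏ.
cos θ = L_z/|L| = -2/√42, so θ ≈ 108.0°.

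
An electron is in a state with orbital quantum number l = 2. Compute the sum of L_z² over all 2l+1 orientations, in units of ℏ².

m_l ∈ {-2, -1, 0, 1, 2}.
Σ m_l² = 2·(1 + 4) = 10.

Σ(L_z)² = 10 ℏ²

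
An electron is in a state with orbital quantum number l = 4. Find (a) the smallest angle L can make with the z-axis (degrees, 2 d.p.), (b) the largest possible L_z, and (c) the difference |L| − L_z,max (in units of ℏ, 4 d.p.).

θ_min ≈ 26.57°; L_z,max = 4ℏ; |L|−L_z,max ≈ 0.4721ℏ

cos θ_min = 4/√20, so θ_min ≈ 26.57°.
L_z,max = lℏ = 4ℏ.
|L| − L_z,max = (2√5 − 4)ℏ ≈ 0.4721ℏ.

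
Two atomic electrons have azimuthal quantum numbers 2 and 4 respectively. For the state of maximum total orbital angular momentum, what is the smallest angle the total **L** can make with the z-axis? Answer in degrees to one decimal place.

By the triangle rule, |l₁ − l₂| ≤ L ≤ l₁ + l₂.
So L can be 2, 3, 4, 5, 6.
The maximum is L = 6, with |L_tot| = ℏ√(6·7) = √42 ℏ.
The minimum angle with z is arccos(6/√42) ≈ 22.2°.

θ_min ≈ 22.2°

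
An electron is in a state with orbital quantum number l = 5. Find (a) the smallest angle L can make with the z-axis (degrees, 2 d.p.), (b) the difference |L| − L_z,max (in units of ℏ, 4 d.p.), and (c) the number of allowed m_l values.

θ_min ≈ 24.09°; |L|−L_z,max ≈ 0.4772ℏ; 11 values

cos θ_min = 5/√30, so θ_min ≈ 24.09°.
|L| − L_z,max = (√30 − 5)ℏ ≈ 0.4772ℏ.
There are 2l+1 = 11 values of m_l.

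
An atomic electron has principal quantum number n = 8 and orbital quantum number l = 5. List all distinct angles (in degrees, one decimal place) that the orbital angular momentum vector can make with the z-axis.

θ ∈ {24.1°, 43.1°, 56.8°, 68.6°, 79.5°, 90.0°, 100.5°, 111.4°, 123.2°, 136.9°, 155.9°}

|L|² = l(l+1)ℏ² = 30ℏ², so |L| = √30 ℏ.
cos θ = m_l/√30 for each m_l ∈ {-5, -4, -3, -2, -1, 0, 1, 2, 3, 4, 5}.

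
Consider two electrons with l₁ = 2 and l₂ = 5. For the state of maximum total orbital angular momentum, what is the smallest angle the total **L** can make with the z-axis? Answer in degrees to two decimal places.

Angular momentum addition gives L = |l₁ − l₂|, …, l₁ + l₂.
So L can be 3, 4, 5, 6, 7.
The maximum is L = 7, with |L_tot| = ℏ√(7·8) = 2√14 ℏ.
The minimum angle with z is arccos(7/√56) ≈ 20.70°.

θ_min ≈ 20.70°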